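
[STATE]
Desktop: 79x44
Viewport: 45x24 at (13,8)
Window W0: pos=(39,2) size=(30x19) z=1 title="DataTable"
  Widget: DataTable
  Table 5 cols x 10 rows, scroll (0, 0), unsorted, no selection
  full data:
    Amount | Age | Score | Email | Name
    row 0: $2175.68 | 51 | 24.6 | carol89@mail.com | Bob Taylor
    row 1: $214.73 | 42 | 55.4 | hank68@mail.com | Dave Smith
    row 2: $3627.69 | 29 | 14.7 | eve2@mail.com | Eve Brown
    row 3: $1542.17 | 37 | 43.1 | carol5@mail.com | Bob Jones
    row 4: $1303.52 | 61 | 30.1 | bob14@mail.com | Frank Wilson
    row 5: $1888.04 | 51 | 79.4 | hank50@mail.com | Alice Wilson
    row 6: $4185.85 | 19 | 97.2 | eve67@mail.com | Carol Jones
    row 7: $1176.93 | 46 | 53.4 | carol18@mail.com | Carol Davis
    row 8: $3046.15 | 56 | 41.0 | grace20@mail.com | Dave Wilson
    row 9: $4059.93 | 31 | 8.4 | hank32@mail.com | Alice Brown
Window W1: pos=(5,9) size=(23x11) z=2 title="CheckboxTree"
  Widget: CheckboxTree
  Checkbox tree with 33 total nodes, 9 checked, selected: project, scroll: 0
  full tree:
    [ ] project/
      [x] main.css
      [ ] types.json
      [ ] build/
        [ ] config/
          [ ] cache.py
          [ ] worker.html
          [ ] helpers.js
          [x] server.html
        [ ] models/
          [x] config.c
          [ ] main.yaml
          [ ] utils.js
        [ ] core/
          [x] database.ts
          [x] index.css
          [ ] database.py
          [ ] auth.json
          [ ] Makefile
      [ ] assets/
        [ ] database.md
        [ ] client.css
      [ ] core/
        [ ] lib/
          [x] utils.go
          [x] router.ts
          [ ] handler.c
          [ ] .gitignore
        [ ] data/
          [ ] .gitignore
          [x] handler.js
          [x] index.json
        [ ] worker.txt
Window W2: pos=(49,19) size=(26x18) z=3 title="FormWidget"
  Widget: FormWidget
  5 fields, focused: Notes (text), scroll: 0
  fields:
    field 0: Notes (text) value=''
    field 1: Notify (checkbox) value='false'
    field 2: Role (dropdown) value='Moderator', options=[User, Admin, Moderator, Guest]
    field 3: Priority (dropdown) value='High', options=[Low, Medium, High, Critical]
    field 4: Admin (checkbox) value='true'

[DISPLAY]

                          ┃$214.73 │42 │55.4 
━━━━━━━━━━━━━━┓           ┃$3627.69│29 │14.7 
oxTree        ┃           ┃$1542.17│37 │43.1 
──────────────┨           ┃$1303.52│61 │30.1 
oject/        ┃           ┃$1888.04│51 │79.4 
main.css      ┃           ┃$4185.85│19 │97.2 
types.json    ┃           ┃$1176.93│46 │53.4 
build/        ┃           ┃$3046.15│56 │41.0 
] config/     ┃           ┃$4059.93│31 │8.4  
[ ] cache.py  ┃           ┃                  
[ ] worker.htm┃           ┃                  
━━━━━━━━━━━━━━┛           ┃         ┏━━━━━━━━
                          ┗━━━━━━━━━┃ FormWid
                                    ┠────────
                                    ┃> Notes:
                                    ┃  Notify
                                    ┃  Role: 
                                    ┃  Priori
                                    ┃  Admin:
                                    ┃        
                                    ┃        
                                    ┃        
                                    ┃        
                                    ┃        


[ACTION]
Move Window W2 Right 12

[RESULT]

                          ┃$214.73 │42 │55.4 
━━━━━━━━━━━━━━┓           ┃$3627.69│29 │14.7 
oxTree        ┃           ┃$1542.17│37 │43.1 
──────────────┨           ┃$1303.52│61 │30.1 
oject/        ┃           ┃$1888.04│51 │79.4 
main.css      ┃           ┃$4185.85│19 │97.2 
types.json    ┃           ┃$1176.93│46 │53.4 
build/        ┃           ┃$3046.15│56 │41.0 
] config/     ┃           ┃$4059.93│31 │8.4  
[ ] cache.py  ┃           ┃                  
[ ] worker.htm┃           ┃                  
━━━━━━━━━━━━━━┛           ┃             ┏━━━━
                          ┗━━━━━━━━━━━━━┃ For
                                        ┠────
                                        ┃> No
                                        ┃  No
                                        ┃  Ro
                                        ┃  Pr
                                        ┃  Ad
                                        ┃    
                                        ┃    
                                        ┃    
                                        ┃    
                                        ┃    


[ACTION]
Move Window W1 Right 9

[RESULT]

                          ┃$214.73 │42 │55.4 
 ┏━━━━━━━━━━━━━━━━━━━━━┓  ┃$3627.69│29 │14.7 
 ┃ CheckboxTree        ┃  ┃$1542.17│37 │43.1 
 ┠─────────────────────┨  ┃$1303.52│61 │30.1 
 ┃>[-] project/        ┃  ┃$1888.04│51 │79.4 
 ┃   [x] main.css      ┃  ┃$4185.85│19 │97.2 
 ┃   [ ] types.json    ┃  ┃$1176.93│46 │53.4 
 ┃   [-] build/        ┃  ┃$3046.15│56 │41.0 
 ┃     [-] config/     ┃  ┃$4059.93│31 │8.4  
 ┃       [ ] cache.py  ┃  ┃                  
 ┃       [ ] worker.htm┃  ┃                  
 ┗━━━━━━━━━━━━━━━━━━━━━┛  ┃             ┏━━━━
                          ┗━━━━━━━━━━━━━┃ For
                                        ┠────
                                        ┃> No
                                        ┃  No
                                        ┃  Ro
                                        ┃  Pr
                                        ┃  Ad
                                        ┃    
                                        ┃    
                                        ┃    
                                        ┃    
                                        ┃    


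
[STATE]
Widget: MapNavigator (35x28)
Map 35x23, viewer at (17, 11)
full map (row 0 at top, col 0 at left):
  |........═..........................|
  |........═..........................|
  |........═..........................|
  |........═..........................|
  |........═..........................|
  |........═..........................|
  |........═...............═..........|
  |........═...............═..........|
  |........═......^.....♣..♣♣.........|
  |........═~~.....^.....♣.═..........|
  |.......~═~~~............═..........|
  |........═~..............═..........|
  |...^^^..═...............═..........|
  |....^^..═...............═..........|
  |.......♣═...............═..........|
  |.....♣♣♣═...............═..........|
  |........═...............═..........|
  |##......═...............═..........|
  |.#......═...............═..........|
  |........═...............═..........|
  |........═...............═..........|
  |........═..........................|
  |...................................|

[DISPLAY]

                                   
                                   
                                   
........═..........................
........═..........................
........═..........................
........═..........................
........═..........................
........═..........................
........═...............═..........
........═...............═..........
........═......^.....♣..♣♣.........
........═~~.....^.....♣.═..........
.......~═~~~............═..........
........═~.......@......═..........
...^^^..═...............═..........
....^^..═...............═..........
.......♣═...............═..........
.....♣♣♣═...............═..........
........═...............═..........
##......═...............═..........
.#......═...............═..........
........═...............═..........
........═...............═..........
........═..........................
...................................
                                   
                                   


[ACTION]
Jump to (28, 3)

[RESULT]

                                   
                                   
                                   
                                   
                                   
                                   
                                   
                                   
                                   
                                   
                                   
........................           
........................           
........................           
.................@......           
........................           
........................           
.............═..........           
.............═..........           
....^.....♣..♣♣.........           
.....^.....♣.═..........           
~............═..........           
.............═..........           
.............═..........           
.............═..........           
.............═..........           
.............═..........           
.............═..........           


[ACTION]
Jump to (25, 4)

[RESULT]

                                   
                                   
                                   
                                   
                                   
                                   
                                   
                                   
                                   
                                   
═..........................        
═..........................        
═..........................        
═..........................        
═................@.........        
═..........................        
═...............═..........        
═...............═..........        
═......^.....♣..♣♣.........        
═~~.....^.....♣.═..........        
═~~~............═..........        
═~..............═..........        
═...............═..........        
═...............═..........        
═...............═..........        
═...............═..........        
═...............═..........        
═...............═..........        


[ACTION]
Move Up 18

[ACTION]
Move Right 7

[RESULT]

                                   
                                   
                                   
                                   
                                   
                                   
                                   
                                   
                                   
                                   
                                   
                                   
                                   
                                   
.................@..               
....................               
....................               
....................               
....................               
....................               
.........═..........               
.........═..........               
^.....♣..♣♣.........               
.^.....♣.═..........               
.........═..........               
.........═..........               
.........═..........               
.........═..........               


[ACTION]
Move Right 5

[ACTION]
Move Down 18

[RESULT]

..................                 
..................                 
.......═..........                 
.......═..........                 
....♣..♣♣.........                 
.....♣.═..........                 
.......═..........                 
.......═..........                 
.......═..........                 
.......═..........                 
.......═..........                 
.......═..........                 
.......═..........                 
.......═..........                 
.......═.........@                 
.......═..........                 
.......═..........                 
..................                 
..................                 
                                   
                                   
                                   
                                   
                                   
                                   
                                   
                                   
                                   


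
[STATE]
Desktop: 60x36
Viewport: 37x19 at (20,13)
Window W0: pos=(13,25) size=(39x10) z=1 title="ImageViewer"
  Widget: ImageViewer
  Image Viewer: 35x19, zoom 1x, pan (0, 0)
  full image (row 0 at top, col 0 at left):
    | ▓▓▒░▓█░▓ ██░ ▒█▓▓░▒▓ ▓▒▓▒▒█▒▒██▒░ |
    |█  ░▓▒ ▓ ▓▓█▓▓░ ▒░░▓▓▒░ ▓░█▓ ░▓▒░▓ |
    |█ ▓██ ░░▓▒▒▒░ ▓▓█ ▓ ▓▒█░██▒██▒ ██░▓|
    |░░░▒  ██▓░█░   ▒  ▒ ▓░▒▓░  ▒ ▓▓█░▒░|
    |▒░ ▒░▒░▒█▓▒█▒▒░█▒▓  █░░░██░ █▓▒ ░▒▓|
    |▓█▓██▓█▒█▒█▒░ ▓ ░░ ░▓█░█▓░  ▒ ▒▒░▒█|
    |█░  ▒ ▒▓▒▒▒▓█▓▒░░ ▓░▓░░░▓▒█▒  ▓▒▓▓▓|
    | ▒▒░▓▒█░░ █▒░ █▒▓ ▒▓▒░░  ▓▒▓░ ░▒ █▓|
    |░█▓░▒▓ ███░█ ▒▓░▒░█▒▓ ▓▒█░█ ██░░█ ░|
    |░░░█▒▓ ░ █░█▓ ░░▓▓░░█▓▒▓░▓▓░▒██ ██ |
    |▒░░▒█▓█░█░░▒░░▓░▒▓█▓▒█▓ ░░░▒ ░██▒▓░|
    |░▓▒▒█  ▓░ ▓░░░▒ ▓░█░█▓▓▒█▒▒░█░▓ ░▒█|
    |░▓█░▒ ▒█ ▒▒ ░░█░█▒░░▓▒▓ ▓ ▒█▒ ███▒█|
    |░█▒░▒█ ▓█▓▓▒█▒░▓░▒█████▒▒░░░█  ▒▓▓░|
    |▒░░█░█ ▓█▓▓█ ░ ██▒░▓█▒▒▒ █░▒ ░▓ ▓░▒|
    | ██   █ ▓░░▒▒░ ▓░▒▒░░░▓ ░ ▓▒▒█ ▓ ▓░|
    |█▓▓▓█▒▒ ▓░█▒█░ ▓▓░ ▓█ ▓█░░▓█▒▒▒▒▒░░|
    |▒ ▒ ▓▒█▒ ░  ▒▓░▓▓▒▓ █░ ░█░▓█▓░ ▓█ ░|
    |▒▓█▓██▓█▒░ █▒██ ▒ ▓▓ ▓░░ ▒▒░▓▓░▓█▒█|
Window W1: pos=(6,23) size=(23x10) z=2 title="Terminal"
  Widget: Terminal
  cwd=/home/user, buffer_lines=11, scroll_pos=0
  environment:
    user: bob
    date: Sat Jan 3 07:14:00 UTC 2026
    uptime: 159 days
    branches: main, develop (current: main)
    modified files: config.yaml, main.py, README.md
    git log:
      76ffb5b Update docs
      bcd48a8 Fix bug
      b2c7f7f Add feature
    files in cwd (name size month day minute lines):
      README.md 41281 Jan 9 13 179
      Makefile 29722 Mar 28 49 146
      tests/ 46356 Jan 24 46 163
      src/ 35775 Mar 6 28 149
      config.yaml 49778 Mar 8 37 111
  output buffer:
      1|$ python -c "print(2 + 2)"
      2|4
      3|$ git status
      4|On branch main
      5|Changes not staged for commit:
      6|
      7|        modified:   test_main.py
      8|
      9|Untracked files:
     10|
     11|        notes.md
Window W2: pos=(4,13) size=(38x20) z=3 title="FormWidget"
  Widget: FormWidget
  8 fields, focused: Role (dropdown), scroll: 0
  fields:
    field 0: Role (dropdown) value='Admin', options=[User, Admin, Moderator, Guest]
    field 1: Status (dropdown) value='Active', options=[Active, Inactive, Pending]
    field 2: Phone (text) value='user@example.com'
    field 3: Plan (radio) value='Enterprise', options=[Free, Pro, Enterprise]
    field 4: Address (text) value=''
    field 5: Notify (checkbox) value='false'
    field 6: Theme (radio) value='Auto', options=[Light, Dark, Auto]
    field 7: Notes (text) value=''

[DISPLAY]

━━━━━━━━━━━━━━━━━━━━━┓               
                     ┃               
─────────────────────┨               
Admin              ▼]┃               
Active             ▼]┃               
user@example.com    ]┃               
 ) Free  ( ) Pro  (●)┃               
                    ]┃               
 ]                   ┃               
 ) Light  ( ) Dark  (┃               
                    ]┃               
                     ┃               
                     ┃━━━━━━━━━┓     
                     ┃         ┃     
                     ┃─────────┨     
                     ┃▒▒██▒░   ┃     
                     ┃ ░▓▒░▓   ┃     
                     ┃█▒ ██░▓  ┃     
                     ┃ ▓▓█░▒░  ┃     


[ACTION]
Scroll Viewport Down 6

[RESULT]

Active             ▼]┃               
user@example.com    ]┃               
 ) Free  ( ) Pro  (●)┃               
                    ]┃               
 ]                   ┃               
 ) Light  ( ) Dark  (┃               
                    ]┃               
                     ┃               
                     ┃━━━━━━━━━┓     
                     ┃         ┃     
                     ┃─────────┨     
                     ┃▒▒██▒░   ┃     
                     ┃ ░▓▒░▓   ┃     
                     ┃█▒ ██░▓  ┃     
                     ┃ ▓▓█░▒░  ┃     
━━━━━━━━━━━━━━━━━━━━━┛█▓▒ ░▒▓  ┃     
█▒█▒█▒░ ▓ ░░ ░▓█░█▓░  ▒ ▒▒░▒█  ┃     
━━━━━━━━━━━━━━━━━━━━━━━━━━━━━━━┛     
                                     


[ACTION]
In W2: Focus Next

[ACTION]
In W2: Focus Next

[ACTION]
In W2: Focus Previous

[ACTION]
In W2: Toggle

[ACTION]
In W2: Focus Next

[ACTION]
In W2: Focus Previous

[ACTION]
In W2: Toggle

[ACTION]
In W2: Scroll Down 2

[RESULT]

 ) Free  ( ) Pro  (●)┃               
                    ]┃               
 ]                   ┃               
 ) Light  ( ) Dark  (┃               
                    ]┃               
                     ┃               
                     ┃               
                     ┃               
                     ┃━━━━━━━━━┓     
                     ┃         ┃     
                     ┃─────────┨     
                     ┃▒▒██▒░   ┃     
                     ┃ ░▓▒░▓   ┃     
                     ┃█▒ ██░▓  ┃     
                     ┃ ▓▓█░▒░  ┃     
━━━━━━━━━━━━━━━━━━━━━┛█▓▒ ░▒▓  ┃     
█▒█▒█▒░ ▓ ░░ ░▓█░█▓░  ▒ ▒▒░▒█  ┃     
━━━━━━━━━━━━━━━━━━━━━━━━━━━━━━━┛     
                                     


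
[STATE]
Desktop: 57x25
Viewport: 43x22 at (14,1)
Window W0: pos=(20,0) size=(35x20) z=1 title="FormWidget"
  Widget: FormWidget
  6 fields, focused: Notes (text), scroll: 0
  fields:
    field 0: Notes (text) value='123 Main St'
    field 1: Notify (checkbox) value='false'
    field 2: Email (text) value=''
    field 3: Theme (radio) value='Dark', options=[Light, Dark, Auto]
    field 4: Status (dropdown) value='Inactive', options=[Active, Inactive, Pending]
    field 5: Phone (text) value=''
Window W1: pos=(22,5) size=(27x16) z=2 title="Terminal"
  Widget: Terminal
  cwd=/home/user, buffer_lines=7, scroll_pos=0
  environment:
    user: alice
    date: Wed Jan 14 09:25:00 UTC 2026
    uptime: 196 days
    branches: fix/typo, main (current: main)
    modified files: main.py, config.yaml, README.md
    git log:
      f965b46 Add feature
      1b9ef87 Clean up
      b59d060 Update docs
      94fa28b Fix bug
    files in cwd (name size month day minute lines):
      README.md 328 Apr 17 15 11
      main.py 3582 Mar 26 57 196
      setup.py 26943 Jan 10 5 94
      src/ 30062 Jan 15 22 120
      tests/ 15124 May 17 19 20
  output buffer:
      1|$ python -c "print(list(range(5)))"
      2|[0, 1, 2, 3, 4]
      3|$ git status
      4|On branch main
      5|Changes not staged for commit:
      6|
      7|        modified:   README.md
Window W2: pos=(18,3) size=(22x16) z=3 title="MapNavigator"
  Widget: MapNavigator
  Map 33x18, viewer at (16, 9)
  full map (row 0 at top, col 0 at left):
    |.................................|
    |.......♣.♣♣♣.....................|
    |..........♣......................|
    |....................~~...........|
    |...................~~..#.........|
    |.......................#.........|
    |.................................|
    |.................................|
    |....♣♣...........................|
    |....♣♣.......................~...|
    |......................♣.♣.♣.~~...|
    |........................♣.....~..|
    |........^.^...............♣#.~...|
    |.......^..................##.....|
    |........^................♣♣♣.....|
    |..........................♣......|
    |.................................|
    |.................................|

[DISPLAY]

      ┃ FormWidget                      ┃  
      ┠─────────────────────────────────┨  
    ┏━━━━━━━━━━━━━━━━━━━━┓Main St      ]┃  
    ┃ MapNavigator       ┃              ┃  
    ┠────────────────────┨━━━━━━━━┓    ]┃  
    ┃..............~~....┃        ┃ Dark┃  
    ┃.............~~..#..┃────────┨   ▼]┃  
    ┃.................#..┃t(list(r┃    ]┃  
    ┃....................┃        ┃     ┃  
    ┃....................┃        ┃     ┃  
    ┃....................┃        ┃     ┃  
    ┃..........@.........┃d for co┃     ┃  
    ┃................♣.♣.┃        ┃     ┃  
    ┃..................♣.┃   READM┃     ┃  
    ┃..^.^...............┃        ┃     ┃  
    ┃.^..................┃        ┃     ┃  
    ┃..^................♣┃        ┃     ┃  
    ┗━━━━━━━━━━━━━━━━━━━━┛        ┃     ┃  
      ┗━┃                         ┃━━━━━┛  
        ┗━━━━━━━━━━━━━━━━━━━━━━━━━┛        
                                           
                                           


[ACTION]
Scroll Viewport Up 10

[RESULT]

      ┏━━━━━━━━━━━━━━━━━━━━━━━━━━━━━━━━━┓  
      ┃ FormWidget                      ┃  
      ┠─────────────────────────────────┨  
    ┏━━━━━━━━━━━━━━━━━━━━┓Main St      ]┃  
    ┃ MapNavigator       ┃              ┃  
    ┠────────────────────┨━━━━━━━━┓    ]┃  
    ┃..............~~....┃        ┃ Dark┃  
    ┃.............~~..#..┃────────┨   ▼]┃  
    ┃.................#..┃t(list(r┃    ]┃  
    ┃....................┃        ┃     ┃  
    ┃....................┃        ┃     ┃  
    ┃....................┃        ┃     ┃  
    ┃..........@.........┃d for co┃     ┃  
    ┃................♣.♣.┃        ┃     ┃  
    ┃..................♣.┃   READM┃     ┃  
    ┃..^.^...............┃        ┃     ┃  
    ┃.^..................┃        ┃     ┃  
    ┃..^................♣┃        ┃     ┃  
    ┗━━━━━━━━━━━━━━━━━━━━┛        ┃     ┃  
      ┗━┃                         ┃━━━━━┛  
        ┗━━━━━━━━━━━━━━━━━━━━━━━━━┛        
                                           


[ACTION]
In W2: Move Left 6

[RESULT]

      ┏━━━━━━━━━━━━━━━━━━━━━━━━━━━━━━━━━┓  
      ┃ FormWidget                      ┃  
      ┠─────────────────────────────────┨  
    ┏━━━━━━━━━━━━━━━━━━━━┓Main St      ]┃  
    ┃ MapNavigator       ┃              ┃  
    ┠────────────────────┨━━━━━━━━┓    ]┃  
    ┃....................┃        ┃ Dark┃  
    ┃...................~┃────────┨   ▼]┃  
    ┃....................┃t(list(r┃    ]┃  
    ┃....................┃        ┃     ┃  
    ┃....................┃        ┃     ┃  
    ┃....♣♣..............┃        ┃     ┃  
    ┃....♣♣....@.........┃d for co┃     ┃  
    ┃....................┃        ┃     ┃  
    ┃....................┃   READM┃     ┃  
    ┃........^.^.........┃        ┃     ┃  
    ┃.......^............┃        ┃     ┃  
    ┃........^...........┃        ┃     ┃  
    ┗━━━━━━━━━━━━━━━━━━━━┛        ┃     ┃  
      ┗━┃                         ┃━━━━━┛  
        ┗━━━━━━━━━━━━━━━━━━━━━━━━━┛        
                                           


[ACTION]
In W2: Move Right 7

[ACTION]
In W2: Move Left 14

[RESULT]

      ┏━━━━━━━━━━━━━━━━━━━━━━━━━━━━━━━━━┓  
      ┃ FormWidget                      ┃  
      ┠─────────────────────────────────┨  
    ┏━━━━━━━━━━━━━━━━━━━━┓Main St      ]┃  
    ┃ MapNavigator       ┃              ┃  
    ┠────────────────────┨━━━━━━━━┓    ]┃  
    ┃       .............┃        ┃ Dark┃  
    ┃       .............┃────────┨   ▼]┃  
    ┃       .............┃t(list(r┃    ]┃  
    ┃       .............┃        ┃     ┃  
    ┃       .............┃        ┃     ┃  
    ┃       ....♣♣.......┃        ┃     ┃  
    ┃       ...@♣♣.......┃d for co┃     ┃  
    ┃       .............┃        ┃     ┃  
    ┃       .............┃   READM┃     ┃  
    ┃       ........^.^..┃        ┃     ┃  
    ┃       .......^.....┃        ┃     ┃  
    ┃       ........^....┃        ┃     ┃  
    ┗━━━━━━━━━━━━━━━━━━━━┛        ┃     ┃  
      ┗━┃                         ┃━━━━━┛  
        ┗━━━━━━━━━━━━━━━━━━━━━━━━━┛        
                                           


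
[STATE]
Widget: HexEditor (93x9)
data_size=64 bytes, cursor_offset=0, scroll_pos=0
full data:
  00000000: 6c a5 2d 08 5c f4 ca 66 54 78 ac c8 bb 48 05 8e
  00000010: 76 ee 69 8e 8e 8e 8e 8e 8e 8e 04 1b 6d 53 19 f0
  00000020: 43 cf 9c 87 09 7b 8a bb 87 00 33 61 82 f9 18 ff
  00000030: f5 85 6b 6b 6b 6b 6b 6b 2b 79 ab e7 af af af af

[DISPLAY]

00000000  6C a5 2d 08 5c f4 ca 66  54 78 ac c8 bb 48 05 8e  |l.-.\..fTx...H..|               
00000010  76 ee 69 8e 8e 8e 8e 8e  8e 8e 04 1b 6d 53 19 f0  |v.i.........mS..|               
00000020  43 cf 9c 87 09 7b 8a bb  87 00 33 61 82 f9 18 ff  |C....{....3a....|               
00000030  f5 85 6b 6b 6b 6b 6b 6b  2b 79 ab e7 af af af af  |..kkkkkk+y......|               
                                                                                             
                                                                                             
                                                                                             
                                                                                             
                                                                                             


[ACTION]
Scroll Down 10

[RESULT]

00000030  f5 85 6b 6b 6b 6b 6b 6b  2b 79 ab e7 af af af af  |..kkkkkk+y......|               
                                                                                             
                                                                                             
                                                                                             
                                                                                             
                                                                                             
                                                                                             
                                                                                             
                                                                                             


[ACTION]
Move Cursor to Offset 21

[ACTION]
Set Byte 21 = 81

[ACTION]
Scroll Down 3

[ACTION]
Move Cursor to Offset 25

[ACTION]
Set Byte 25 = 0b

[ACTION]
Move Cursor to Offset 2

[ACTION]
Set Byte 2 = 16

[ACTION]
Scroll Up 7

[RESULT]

00000000  6c a5 16 08 5c f4 ca 66  54 78 ac c8 bb 48 05 8e  |l...\..fTx...H..|               
00000010  76 ee 69 8e 8e 81 8e 8e  8e 0b 04 1b 6d 53 19 f0  |v.i.........mS..|               
00000020  43 cf 9c 87 09 7b 8a bb  87 00 33 61 82 f9 18 ff  |C....{....3a....|               
00000030  f5 85 6b 6b 6b 6b 6b 6b  2b 79 ab e7 af af af af  |..kkkkkk+y......|               
                                                                                             
                                                                                             
                                                                                             
                                                                                             
                                                                                             


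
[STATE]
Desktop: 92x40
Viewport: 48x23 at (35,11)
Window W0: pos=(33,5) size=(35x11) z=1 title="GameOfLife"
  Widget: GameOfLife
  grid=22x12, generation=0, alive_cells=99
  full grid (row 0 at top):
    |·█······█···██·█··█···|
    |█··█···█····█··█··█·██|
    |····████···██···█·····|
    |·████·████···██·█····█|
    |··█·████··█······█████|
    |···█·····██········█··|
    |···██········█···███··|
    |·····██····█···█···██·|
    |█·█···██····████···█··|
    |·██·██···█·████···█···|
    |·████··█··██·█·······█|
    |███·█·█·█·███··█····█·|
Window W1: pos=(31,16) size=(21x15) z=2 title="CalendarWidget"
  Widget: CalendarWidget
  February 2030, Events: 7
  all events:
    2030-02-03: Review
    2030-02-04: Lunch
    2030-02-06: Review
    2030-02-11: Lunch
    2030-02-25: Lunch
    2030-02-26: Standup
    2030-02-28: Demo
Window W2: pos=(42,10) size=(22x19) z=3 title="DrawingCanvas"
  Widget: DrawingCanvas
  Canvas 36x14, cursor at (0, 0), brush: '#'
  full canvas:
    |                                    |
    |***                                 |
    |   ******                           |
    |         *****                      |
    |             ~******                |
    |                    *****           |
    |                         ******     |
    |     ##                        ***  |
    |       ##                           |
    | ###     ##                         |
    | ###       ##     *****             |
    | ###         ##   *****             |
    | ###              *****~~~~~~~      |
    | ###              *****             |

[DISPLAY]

··█····┃ DrawingCanvas      ┃   ┃               
··██···┠────────────────────┨   ┃               
····██·┃+                   ┃   ┃               
·█···██┃***                 ┃   ┃               
━━━━━━━┃   ******           ┃━━━┛               
━━━━━━━┃         *****      ┃                   
lendarW┃             ~******┃                   
───────┃                    ┃                   
Februar┃                    ┃                   
Tu We T┃     ##             ┃                   
       ┃       ##           ┃                   
  5  6*┃ ###     ##         ┃                   
 12 13 ┃ ###       ##     **┃                   
19 20 2┃ ###         ##   **┃                   
 26* 27┃ ###              **┃                   
       ┃ ###              **┃                   
       ┃                    ┃                   
       ┗━━━━━━━━━━━━━━━━━━━━┛                   
                ┃                               
━━━━━━━━━━━━━━━━┛                               
                                                
                                                
                                                


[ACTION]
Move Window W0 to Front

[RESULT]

··█·····██········█··           ┃               
··██········█···███··           ┃               
····██····█···█···██·           ┃               
·█···██····████···█··           ┃               
━━━━━━━━━━━━━━━━━━━━━━━━━━━━━━━━┛               
━━━━━━━┃         *****      ┃                   
lendarW┃             ~******┃                   
───────┃                    ┃                   
Februar┃                    ┃                   
Tu We T┃     ##             ┃                   
       ┃       ##           ┃                   
  5  6*┃ ###     ##         ┃                   
 12 13 ┃ ###       ##     **┃                   
19 20 2┃ ###         ##   **┃                   
 26* 27┃ ###              **┃                   
       ┃ ###              **┃                   
       ┃                    ┃                   
       ┗━━━━━━━━━━━━━━━━━━━━┛                   
                ┃                               
━━━━━━━━━━━━━━━━┛                               
                                                
                                                
                                                


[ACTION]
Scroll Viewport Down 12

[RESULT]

lendarW┃             ~******┃                   
───────┃                    ┃                   
Februar┃                    ┃                   
Tu We T┃     ##             ┃                   
       ┃       ##           ┃                   
  5  6*┃ ###     ##         ┃                   
 12 13 ┃ ###       ##     **┃                   
19 20 2┃ ###         ##   **┃                   
 26* 27┃ ###              **┃                   
       ┃ ###              **┃                   
       ┃                    ┃                   
       ┗━━━━━━━━━━━━━━━━━━━━┛                   
                ┃                               
━━━━━━━━━━━━━━━━┛                               
                                                
                                                
                                                
                                                
                                                
                                                
                                                
                                                
                                                


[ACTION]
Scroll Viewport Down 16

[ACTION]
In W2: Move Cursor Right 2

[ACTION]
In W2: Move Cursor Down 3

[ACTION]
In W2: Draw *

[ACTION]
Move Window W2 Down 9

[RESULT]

lendarWidget    ┃                               
────────────────┨                               
Februar┏━━━━━━━━━━━━━━━━━━━━┓                   
Tu We T┃ DrawingCanvas      ┃                   
       ┠────────────────────┨                   
  5  6*┃                    ┃                   
 12 13 ┃***                 ┃                   
19 20 2┃   ******           ┃                   
 26* 27┃  *      *****      ┃                   
       ┃             ~******┃                   
       ┃                    ┃                   
       ┃                    ┃                   
       ┃     ##             ┃                   
━━━━━━━┃       ##           ┃                   
       ┃ ###     ##         ┃                   
       ┃ ###       ##     **┃                   
       ┃ ###         ##   **┃                   
       ┃ ###              **┃                   
       ┃ ###              **┃                   
       ┃                    ┃                   
       ┗━━━━━━━━━━━━━━━━━━━━┛                   
                                                
                                                


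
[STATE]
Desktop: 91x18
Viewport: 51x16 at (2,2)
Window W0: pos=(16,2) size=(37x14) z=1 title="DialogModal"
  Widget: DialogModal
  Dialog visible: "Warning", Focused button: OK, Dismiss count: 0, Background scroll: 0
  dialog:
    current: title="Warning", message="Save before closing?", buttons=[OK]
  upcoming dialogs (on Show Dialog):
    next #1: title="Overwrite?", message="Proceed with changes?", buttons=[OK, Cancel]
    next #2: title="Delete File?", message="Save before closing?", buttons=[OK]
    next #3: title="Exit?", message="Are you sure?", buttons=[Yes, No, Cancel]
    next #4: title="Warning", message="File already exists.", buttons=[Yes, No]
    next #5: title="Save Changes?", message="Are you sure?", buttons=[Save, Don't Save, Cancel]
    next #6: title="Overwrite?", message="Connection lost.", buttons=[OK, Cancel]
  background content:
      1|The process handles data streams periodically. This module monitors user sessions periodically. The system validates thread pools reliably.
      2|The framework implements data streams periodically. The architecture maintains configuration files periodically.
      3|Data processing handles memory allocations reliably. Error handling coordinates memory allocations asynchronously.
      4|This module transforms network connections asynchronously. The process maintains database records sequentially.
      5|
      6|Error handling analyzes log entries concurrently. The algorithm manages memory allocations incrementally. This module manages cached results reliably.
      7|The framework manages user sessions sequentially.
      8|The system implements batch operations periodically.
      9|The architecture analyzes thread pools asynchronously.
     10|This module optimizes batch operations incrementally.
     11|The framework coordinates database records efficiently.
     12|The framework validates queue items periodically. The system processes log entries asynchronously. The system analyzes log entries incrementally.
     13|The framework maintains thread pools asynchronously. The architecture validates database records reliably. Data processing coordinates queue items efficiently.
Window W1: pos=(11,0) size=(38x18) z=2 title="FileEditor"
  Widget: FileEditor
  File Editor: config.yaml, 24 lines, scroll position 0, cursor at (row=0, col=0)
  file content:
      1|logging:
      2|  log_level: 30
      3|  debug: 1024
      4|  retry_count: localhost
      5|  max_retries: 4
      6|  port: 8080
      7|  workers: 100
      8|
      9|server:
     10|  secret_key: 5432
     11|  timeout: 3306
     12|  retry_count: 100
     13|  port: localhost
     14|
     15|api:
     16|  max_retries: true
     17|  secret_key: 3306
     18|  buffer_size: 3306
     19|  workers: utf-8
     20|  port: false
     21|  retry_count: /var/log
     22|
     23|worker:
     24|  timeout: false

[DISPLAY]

         ┠────────────────────────────────────┨━━━┓
         ┃█ogging:                           ▲┃   ┃
         ┃  log_level: 30                    █┃───┨
         ┃  debug: 1024                      ░┃ pe┃
         ┃  retry_count: localhost           ░┃rea┃
         ┃  max_retries: 4                   ░┃llo┃
         ┃  port: 8080                       ░┃onn┃
         ┃  workers: 100                     ░┃   ┃
         ┃                                   ░┃ies┃
         ┃server:                            ░┃ons┃
         ┃  secret_key: 5432                 ░┃ati┃
         ┃  timeout: 3306                    ░┃ po┃
         ┃  retry_count: 100                 ░┃ati┃
         ┃  port: localhost                  ░┃━━━┛
         ┃                                   ▼┃    
         ┗━━━━━━━━━━━━━━━━━━━━━━━━━━━━━━━━━━━━┛    


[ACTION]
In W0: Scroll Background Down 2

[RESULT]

         ┠────────────────────────────────────┨━━━┓
         ┃█ogging:                           ▲┃   ┃
         ┃  log_level: 30                    █┃───┨
         ┃  debug: 1024                      ░┃llo┃
         ┃  retry_count: localhost           ░┃onn┃
         ┃  max_retries: 4                   ░┃   ┃
         ┃  port: 8080                       ░┃ies┃
         ┃  workers: 100                     ░┃ons┃
         ┃                                   ░┃ati┃
         ┃server:                            ░┃ po┃
         ┃  secret_key: 5432                 ░┃ati┃
         ┃  timeout: 3306                    ░┃se ┃
         ┃  retry_count: 100                 ░┃ems┃
         ┃  port: localhost                  ░┃━━━┛
         ┃                                   ▼┃    
         ┗━━━━━━━━━━━━━━━━━━━━━━━━━━━━━━━━━━━━┛    


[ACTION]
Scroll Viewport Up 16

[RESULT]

         ┏━━━━━━━━━━━━━━━━━━━━━━━━━━━━━━━━━━━━┓    
         ┃ FileEditor                         ┃    
         ┠────────────────────────────────────┨━━━┓
         ┃█ogging:                           ▲┃   ┃
         ┃  log_level: 30                    █┃───┨
         ┃  debug: 1024                      ░┃llo┃
         ┃  retry_count: localhost           ░┃onn┃
         ┃  max_retries: 4                   ░┃   ┃
         ┃  port: 8080                       ░┃ies┃
         ┃  workers: 100                     ░┃ons┃
         ┃                                   ░┃ati┃
         ┃server:                            ░┃ po┃
         ┃  secret_key: 5432                 ░┃ati┃
         ┃  timeout: 3306                    ░┃se ┃
         ┃  retry_count: 100                 ░┃ems┃
         ┃  port: localhost                  ░┃━━━┛
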